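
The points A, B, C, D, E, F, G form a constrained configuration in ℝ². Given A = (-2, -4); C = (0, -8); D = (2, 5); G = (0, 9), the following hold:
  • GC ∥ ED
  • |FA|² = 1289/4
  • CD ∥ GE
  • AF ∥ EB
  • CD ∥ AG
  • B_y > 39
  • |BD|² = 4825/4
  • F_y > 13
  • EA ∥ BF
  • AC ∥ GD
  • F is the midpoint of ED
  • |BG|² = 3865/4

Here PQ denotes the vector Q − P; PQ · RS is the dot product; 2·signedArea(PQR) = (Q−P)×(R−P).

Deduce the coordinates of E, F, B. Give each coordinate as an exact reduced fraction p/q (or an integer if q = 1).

1. E_x = 2  [GC ∥ ED ∩ CD ∥ GE]
2. E_y = 22  [GC ∥ ED ∩ CD ∥ GE]
   → E = (2, 22)
3. F_x = 2  [F is the midpoint of ED]
4. F_y = 27/2  [F is the midpoint of ED]
   → F = (2, 27/2)
5. B_x = 6  [EA ∥ BF ∩ AF ∥ EB]
6. B_y = 79/2  [EA ∥ BF ∩ AF ∥ EB]
   → B = (6, 79/2)

B = (6, 79/2)
E = (2, 22)
F = (2, 27/2)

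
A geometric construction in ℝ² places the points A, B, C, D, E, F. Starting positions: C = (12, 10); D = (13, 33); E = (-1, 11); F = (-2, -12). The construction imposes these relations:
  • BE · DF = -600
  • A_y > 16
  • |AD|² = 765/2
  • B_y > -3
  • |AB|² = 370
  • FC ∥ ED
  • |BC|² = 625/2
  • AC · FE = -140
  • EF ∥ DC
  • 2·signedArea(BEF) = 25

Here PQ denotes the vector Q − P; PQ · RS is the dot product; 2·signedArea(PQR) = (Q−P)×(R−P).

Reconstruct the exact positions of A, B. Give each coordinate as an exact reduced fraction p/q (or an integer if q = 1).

1. A_x = 5/2  [line -1·x + -23·y + 382 = 0 ∩ |AD|² = 765/2]
2. A_y = 33/2  [line -1·x + -23·y + 382 = 0 ∩ |AD|² = 765/2]
   → A = (5/2, 33/2)
3. B_x = -1/2  [2·signedArea(BEF) = 25 ∩ BE · DF = -600]
4. B_y = -5/2  [2·signedArea(BEF) = 25 ∩ BE · DF = -600]
   → B = (-1/2, -5/2)

A = (5/2, 33/2)
B = (-1/2, -5/2)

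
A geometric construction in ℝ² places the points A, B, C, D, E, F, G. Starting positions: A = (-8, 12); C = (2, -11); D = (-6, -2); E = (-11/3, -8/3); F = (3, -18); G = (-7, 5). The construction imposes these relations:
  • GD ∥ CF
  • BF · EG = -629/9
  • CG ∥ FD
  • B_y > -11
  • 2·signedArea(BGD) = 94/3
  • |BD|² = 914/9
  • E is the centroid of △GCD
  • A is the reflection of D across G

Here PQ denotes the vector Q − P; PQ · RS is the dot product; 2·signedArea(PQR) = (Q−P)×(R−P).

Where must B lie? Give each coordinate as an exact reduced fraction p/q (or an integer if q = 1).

B = (-1/3, -31/3)

1. B_x = -1/3  [BF · EG = -629/9 ∩ 2·signedArea(BGD) = 94/3]
2. B_y = -31/3  [BF · EG = -629/9 ∩ 2·signedArea(BGD) = 94/3]
   → B = (-1/3, -31/3)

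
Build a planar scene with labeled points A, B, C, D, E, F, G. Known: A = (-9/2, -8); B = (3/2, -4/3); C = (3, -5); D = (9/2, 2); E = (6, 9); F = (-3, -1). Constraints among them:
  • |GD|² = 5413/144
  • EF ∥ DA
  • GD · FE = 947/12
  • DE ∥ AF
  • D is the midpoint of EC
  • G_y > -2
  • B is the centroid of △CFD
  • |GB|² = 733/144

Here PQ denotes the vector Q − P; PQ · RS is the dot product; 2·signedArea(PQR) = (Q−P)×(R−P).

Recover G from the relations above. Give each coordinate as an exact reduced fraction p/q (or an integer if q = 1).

1. G_x = -3/4  [line -9·x + -10·y + -221/12 = 0 ∩ |GB|² = 733/144]
2. G_y = -7/6  [line -9·x + -10·y + -221/12 = 0 ∩ |GB|² = 733/144]
   → G = (-3/4, -7/6)

G = (-3/4, -7/6)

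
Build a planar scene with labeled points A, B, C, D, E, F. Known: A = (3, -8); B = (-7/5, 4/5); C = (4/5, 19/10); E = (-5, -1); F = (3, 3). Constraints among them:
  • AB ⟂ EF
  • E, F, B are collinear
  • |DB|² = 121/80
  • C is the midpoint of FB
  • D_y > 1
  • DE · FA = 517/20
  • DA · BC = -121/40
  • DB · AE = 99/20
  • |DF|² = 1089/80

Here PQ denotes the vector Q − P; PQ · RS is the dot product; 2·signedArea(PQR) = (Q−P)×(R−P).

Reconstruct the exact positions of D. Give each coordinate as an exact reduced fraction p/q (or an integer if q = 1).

1. D_x = -3/10  [DE · FA = 517/20 ∩ DB · AE = 99/20]
2. D_y = 27/20  [DE · FA = 517/20 ∩ DB · AE = 99/20]
   → D = (-3/10, 27/20)

D = (-3/10, 27/20)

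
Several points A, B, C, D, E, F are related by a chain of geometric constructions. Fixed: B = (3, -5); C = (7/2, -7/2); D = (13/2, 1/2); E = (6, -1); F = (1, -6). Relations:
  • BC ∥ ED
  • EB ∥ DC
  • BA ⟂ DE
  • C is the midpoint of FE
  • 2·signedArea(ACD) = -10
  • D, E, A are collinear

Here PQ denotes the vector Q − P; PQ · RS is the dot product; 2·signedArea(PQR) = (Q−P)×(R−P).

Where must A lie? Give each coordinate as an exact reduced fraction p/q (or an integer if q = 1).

A = (9/2, -11/2)

1. A_x = 9/2  [D, E, A are collinear ∩ BA ⟂ DE]
2. A_y = -11/2  [D, E, A are collinear ∩ BA ⟂ DE]
   → A = (9/2, -11/2)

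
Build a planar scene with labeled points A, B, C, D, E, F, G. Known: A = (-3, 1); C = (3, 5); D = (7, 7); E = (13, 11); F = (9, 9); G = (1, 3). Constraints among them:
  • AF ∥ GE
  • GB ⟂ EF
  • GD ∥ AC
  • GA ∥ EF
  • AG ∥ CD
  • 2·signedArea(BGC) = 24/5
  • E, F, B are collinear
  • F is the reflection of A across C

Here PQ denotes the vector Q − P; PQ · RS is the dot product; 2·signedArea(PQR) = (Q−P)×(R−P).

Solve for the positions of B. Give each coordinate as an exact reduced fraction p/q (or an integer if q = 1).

B = (1/5, 23/5)

1. B_x = 1/5  [E, F, B are collinear ∩ GB ⟂ EF]
2. B_y = 23/5  [E, F, B are collinear ∩ GB ⟂ EF]
   → B = (1/5, 23/5)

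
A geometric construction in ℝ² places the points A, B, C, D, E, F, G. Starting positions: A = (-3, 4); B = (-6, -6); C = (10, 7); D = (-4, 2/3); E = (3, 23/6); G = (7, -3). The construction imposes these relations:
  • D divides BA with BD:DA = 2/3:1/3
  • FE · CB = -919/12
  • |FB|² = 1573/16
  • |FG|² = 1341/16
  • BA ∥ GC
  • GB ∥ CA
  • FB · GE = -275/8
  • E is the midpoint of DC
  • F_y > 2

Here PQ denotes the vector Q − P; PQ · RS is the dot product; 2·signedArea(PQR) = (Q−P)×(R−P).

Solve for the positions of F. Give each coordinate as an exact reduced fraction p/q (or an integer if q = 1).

1. F_x = -1/2  [FE · CB = -919/12 ∩ FB · GE = -275/8]
2. F_y = 9/4  [FE · CB = -919/12 ∩ FB · GE = -275/8]
   → F = (-1/2, 9/4)

F = (-1/2, 9/4)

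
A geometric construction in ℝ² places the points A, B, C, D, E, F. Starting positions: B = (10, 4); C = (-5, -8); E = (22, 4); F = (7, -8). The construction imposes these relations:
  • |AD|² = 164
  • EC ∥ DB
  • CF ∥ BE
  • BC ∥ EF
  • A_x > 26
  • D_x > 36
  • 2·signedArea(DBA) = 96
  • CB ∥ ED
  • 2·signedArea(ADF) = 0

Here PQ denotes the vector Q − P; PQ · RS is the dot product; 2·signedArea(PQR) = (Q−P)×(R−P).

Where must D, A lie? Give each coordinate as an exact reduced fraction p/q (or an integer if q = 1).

1. D_x = 37  [EC ∥ DB ∩ CB ∥ ED]
2. D_y = 16  [EC ∥ DB ∩ CB ∥ ED]
   → D = (37, 16)
3. A_x = 27  [2·signedArea(ADF) = 0 ∩ 2·signedArea(DBA) = 96]
4. A_y = 8  [2·signedArea(ADF) = 0 ∩ 2·signedArea(DBA) = 96]
   → A = (27, 8)

A = (27, 8)
D = (37, 16)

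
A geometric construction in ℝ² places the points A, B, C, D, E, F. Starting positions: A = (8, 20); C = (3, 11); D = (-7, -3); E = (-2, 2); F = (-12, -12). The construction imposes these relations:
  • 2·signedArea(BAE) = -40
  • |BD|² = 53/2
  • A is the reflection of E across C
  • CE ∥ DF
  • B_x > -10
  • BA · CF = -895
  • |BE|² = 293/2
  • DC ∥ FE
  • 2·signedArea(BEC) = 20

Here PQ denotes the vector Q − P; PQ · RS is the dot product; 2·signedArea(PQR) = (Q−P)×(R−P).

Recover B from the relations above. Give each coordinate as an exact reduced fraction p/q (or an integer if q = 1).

B = (-19/2, -15/2)

1. B_x = -19/2  [2·signedArea(BEC) = 20 ∩ BA · CF = -895]
2. B_y = -15/2  [2·signedArea(BEC) = 20 ∩ BA · CF = -895]
   → B = (-19/2, -15/2)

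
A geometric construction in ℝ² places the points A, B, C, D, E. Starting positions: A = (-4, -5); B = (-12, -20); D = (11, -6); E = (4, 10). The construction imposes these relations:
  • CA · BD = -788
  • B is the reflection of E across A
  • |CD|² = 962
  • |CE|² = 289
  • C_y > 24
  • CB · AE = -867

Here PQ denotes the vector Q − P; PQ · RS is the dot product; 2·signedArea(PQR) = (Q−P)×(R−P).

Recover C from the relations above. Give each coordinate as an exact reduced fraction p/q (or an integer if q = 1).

C = (12, 25)

1. C_x = 12  [CB · AE = -867 ∩ CA · BD = -788]
2. C_y = 25  [CB · AE = -867 ∩ CA · BD = -788]
   → C = (12, 25)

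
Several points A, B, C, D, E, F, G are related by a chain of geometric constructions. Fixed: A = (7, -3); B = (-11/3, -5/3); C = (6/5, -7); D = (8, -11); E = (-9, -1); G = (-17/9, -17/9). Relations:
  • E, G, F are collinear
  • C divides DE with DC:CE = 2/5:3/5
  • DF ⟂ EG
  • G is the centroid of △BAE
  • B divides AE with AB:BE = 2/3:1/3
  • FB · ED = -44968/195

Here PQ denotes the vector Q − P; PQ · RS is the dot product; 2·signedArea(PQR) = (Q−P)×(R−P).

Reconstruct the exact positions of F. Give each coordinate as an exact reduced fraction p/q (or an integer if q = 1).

F = (583/65, -211/65)

1. F_x = 583/65  [E, G, F are collinear ∩ DF ⟂ EG]
2. F_y = -211/65  [E, G, F are collinear ∩ DF ⟂ EG]
   → F = (583/65, -211/65)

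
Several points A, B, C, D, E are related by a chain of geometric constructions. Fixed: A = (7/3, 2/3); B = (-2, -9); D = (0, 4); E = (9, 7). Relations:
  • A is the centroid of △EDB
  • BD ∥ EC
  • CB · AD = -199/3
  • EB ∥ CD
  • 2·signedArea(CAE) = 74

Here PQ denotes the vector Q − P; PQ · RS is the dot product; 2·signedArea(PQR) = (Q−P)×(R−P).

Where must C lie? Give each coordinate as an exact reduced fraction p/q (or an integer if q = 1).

C = (11, 20)

1. C_x = 11  [EB ∥ CD ∩ BD ∥ EC]
2. C_y = 20  [EB ∥ CD ∩ BD ∥ EC]
   → C = (11, 20)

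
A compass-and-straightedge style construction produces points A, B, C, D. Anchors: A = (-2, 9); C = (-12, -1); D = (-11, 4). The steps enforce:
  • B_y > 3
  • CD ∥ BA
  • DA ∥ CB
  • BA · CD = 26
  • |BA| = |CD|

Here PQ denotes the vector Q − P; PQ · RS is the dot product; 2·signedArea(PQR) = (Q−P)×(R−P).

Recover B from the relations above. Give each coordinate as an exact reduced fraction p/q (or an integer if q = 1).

1. B_x = -3  [CD ∥ BA ∩ DA ∥ CB]
2. B_y = 4  [CD ∥ BA ∩ DA ∥ CB]
   → B = (-3, 4)

B = (-3, 4)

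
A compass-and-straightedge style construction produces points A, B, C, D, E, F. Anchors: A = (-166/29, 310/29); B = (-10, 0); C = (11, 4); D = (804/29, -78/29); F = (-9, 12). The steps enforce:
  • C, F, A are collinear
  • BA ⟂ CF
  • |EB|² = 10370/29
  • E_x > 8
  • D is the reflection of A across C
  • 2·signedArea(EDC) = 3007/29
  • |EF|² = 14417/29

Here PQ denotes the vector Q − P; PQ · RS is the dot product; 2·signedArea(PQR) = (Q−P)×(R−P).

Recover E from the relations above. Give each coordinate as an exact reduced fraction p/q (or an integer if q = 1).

E = (257/29, -39/29)

1. E_x = 257/29  [line -194/29·x + -485/29·y + 1067/29 = 0 ∩ |EF|² = 14417/29]
2. E_y = -39/29  [line -194/29·x + -485/29·y + 1067/29 = 0 ∩ |EF|² = 14417/29]
   → E = (257/29, -39/29)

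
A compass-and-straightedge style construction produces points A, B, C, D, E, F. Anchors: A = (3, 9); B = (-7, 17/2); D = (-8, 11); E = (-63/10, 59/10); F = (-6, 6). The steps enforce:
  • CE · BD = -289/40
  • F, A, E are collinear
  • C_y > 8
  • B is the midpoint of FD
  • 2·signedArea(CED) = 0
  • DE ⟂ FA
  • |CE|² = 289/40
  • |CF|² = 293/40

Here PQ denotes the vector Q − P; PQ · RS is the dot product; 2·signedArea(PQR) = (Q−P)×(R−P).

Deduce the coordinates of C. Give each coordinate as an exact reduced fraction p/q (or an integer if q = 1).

1. C_x = -143/20  [2·signedArea(CED) = 0 ∩ CE · BD = -289/40]
2. C_y = 169/20  [2·signedArea(CED) = 0 ∩ CE · BD = -289/40]
   → C = (-143/20, 169/20)

C = (-143/20, 169/20)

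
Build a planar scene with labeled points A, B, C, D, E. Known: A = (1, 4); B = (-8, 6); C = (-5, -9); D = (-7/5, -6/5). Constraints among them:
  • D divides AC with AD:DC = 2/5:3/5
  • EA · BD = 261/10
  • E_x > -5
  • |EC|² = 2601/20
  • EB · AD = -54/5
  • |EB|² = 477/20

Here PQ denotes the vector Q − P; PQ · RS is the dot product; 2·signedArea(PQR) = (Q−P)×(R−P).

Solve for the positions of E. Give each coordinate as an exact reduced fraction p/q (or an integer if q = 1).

E = (-47/10, 12/5)

1. E_x = -47/10  [EB · AD = -54/5 ∩ EA · BD = 261/10]
2. E_y = 12/5  [EB · AD = -54/5 ∩ EA · BD = 261/10]
   → E = (-47/10, 12/5)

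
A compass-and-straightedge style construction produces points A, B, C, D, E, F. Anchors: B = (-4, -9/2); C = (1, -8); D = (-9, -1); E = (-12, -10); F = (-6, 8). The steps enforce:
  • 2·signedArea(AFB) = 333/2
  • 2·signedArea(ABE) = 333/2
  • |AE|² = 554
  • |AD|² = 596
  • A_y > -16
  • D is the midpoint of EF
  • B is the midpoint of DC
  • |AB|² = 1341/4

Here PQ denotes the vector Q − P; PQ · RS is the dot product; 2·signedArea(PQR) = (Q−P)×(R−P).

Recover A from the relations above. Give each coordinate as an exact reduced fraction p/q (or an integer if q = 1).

1. A_x = 11  [2·signedArea(ABE) = 333/2 ∩ 2·signedArea(AFB) = 333/2]
2. A_y = -15  [2·signedArea(ABE) = 333/2 ∩ 2·signedArea(AFB) = 333/2]
   → A = (11, -15)

A = (11, -15)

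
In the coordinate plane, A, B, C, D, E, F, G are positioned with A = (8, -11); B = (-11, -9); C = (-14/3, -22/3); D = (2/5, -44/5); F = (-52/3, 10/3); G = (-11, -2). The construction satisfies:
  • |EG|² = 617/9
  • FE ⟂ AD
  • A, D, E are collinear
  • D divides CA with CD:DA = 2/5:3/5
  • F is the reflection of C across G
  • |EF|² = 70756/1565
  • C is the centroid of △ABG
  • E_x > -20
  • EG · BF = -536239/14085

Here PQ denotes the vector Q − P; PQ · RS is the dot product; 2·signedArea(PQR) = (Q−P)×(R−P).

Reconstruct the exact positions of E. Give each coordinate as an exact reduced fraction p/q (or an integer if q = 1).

1. E_x = -90158/4695  [A, D, E are collinear ∩ FE ⟂ AD]
2. E_y = -14674/4695  [A, D, E are collinear ∩ FE ⟂ AD]
   → E = (-90158/4695, -14674/4695)

E = (-90158/4695, -14674/4695)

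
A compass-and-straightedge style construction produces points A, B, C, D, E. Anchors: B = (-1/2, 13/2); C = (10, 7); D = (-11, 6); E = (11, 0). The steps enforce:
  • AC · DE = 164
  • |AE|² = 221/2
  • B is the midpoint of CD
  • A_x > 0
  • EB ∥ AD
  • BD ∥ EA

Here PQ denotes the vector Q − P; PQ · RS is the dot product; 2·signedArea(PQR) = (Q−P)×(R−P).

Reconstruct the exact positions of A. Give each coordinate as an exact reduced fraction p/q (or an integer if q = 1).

A = (1/2, -1/2)

1. A_x = 1/2  [EB ∥ AD ∩ BD ∥ EA]
2. A_y = -1/2  [EB ∥ AD ∩ BD ∥ EA]
   → A = (1/2, -1/2)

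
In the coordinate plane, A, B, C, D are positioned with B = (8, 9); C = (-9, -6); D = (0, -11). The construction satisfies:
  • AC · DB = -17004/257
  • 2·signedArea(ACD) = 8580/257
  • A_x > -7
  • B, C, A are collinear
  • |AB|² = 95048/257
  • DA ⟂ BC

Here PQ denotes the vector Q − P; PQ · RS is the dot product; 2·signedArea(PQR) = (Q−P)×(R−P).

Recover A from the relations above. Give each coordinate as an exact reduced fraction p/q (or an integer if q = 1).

A = (-1650/257, -957/257)

1. A_x = -1650/257  [B, C, A are collinear ∩ DA ⟂ BC]
2. A_y = -957/257  [B, C, A are collinear ∩ DA ⟂ BC]
   → A = (-1650/257, -957/257)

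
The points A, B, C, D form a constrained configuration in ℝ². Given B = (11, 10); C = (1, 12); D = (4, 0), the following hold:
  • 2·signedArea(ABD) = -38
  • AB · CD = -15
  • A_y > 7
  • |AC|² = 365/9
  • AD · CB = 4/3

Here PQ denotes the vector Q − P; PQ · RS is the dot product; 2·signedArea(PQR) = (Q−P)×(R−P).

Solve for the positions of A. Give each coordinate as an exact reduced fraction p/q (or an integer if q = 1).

1. A_x = 16/3  [2·signedArea(ABD) = -38 ∩ AB · CD = -15]
2. A_y = 22/3  [2·signedArea(ABD) = -38 ∩ AB · CD = -15]
   → A = (16/3, 22/3)

A = (16/3, 22/3)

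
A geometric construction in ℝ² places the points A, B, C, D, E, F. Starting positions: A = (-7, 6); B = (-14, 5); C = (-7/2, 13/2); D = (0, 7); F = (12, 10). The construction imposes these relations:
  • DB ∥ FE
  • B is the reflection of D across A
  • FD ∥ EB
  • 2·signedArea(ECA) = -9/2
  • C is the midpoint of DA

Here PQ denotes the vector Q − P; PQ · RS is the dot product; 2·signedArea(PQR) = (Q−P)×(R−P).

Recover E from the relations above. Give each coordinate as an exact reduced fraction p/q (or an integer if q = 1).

E = (-2, 8)

1. E_x = -2  [FD ∥ EB ∩ DB ∥ FE]
2. E_y = 8  [FD ∥ EB ∩ DB ∥ FE]
   → E = (-2, 8)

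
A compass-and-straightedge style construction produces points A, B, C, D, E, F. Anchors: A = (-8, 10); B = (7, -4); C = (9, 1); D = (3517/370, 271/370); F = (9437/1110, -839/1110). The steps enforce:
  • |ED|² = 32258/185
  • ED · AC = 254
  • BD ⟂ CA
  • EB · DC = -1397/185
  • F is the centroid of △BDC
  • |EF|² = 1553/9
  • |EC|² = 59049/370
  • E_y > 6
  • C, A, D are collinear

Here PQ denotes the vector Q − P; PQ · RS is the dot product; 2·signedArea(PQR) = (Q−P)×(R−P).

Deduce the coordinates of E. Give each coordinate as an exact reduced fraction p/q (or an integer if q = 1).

E = (-801/370, 2557/370)

1. E_x = -801/370  [line 187/370·x + -99/370·y + 1089/370 = 0 ∩ |ED|² = 32258/185]
2. E_y = 2557/370  [line 187/370·x + -99/370·y + 1089/370 = 0 ∩ |ED|² = 32258/185]
   → E = (-801/370, 2557/370)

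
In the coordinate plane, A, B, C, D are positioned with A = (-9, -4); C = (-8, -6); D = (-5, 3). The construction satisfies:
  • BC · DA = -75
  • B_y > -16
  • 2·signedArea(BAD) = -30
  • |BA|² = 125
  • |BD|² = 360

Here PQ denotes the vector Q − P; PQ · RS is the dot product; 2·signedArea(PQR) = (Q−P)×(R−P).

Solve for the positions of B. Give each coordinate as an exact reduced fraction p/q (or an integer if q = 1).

B = (-11, -15)

1. B_x = -11  [BC · DA = -75 ∩ 2·signedArea(BAD) = -30]
2. B_y = -15  [BC · DA = -75 ∩ 2·signedArea(BAD) = -30]
   → B = (-11, -15)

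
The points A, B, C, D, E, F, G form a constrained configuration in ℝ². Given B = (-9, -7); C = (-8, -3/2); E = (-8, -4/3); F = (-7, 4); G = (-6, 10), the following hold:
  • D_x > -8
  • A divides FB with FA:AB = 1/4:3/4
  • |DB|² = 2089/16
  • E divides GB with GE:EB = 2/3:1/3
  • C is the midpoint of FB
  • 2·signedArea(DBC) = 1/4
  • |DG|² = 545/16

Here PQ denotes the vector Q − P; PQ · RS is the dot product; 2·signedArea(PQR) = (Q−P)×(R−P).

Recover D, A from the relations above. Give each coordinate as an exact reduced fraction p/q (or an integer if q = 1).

1. D_x = -7  [line -11/2·x + 1·y + -171/4 = 0 ∩ |DB|² = 2089/16]
2. D_y = 17/4  [line -11/2·x + 1·y + -171/4 = 0 ∩ |DB|² = 2089/16]
   → D = (-7, 17/4)
3. A_x = -15/2  [A divides FB with FA:AB = 1/4:3/4]
4. A_y = 5/4  [A divides FB with FA:AB = 1/4:3/4]
   → A = (-15/2, 5/4)

A = (-15/2, 5/4)
D = (-7, 17/4)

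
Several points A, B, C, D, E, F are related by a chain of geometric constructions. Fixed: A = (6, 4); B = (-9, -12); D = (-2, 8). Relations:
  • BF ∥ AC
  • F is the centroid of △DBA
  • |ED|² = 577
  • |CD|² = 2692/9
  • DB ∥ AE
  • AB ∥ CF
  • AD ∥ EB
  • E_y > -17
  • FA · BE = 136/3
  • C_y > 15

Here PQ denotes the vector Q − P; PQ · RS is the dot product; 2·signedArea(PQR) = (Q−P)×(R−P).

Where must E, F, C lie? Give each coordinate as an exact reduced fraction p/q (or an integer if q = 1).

1. E_x = -1  [AD ∥ EB ∩ DB ∥ AE]
2. E_y = -16  [AD ∥ EB ∩ DB ∥ AE]
   → E = (-1, -16)
3. F_x = -5/3  [F is the centroid of △DBA]
4. F_y = 0  [F is the centroid of △DBA]
   → F = (-5/3, 0)
5. C_x = 40/3  [AB ∥ CF ∩ BF ∥ AC]
6. C_y = 16  [AB ∥ CF ∩ BF ∥ AC]
   → C = (40/3, 16)

C = (40/3, 16)
E = (-1, -16)
F = (-5/3, 0)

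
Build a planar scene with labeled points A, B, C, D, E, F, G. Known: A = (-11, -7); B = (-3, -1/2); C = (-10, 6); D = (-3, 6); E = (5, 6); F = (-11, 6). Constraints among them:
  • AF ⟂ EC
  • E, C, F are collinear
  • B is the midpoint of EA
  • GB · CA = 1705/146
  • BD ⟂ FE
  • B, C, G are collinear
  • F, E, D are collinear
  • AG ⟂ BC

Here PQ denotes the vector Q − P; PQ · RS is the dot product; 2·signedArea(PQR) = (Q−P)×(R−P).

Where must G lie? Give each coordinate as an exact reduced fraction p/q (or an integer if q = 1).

G = (-296/73, 35/73)

1. G_x = -296/73  [B, C, G are collinear ∩ AG ⟂ BC]
2. G_y = 35/73  [B, C, G are collinear ∩ AG ⟂ BC]
   → G = (-296/73, 35/73)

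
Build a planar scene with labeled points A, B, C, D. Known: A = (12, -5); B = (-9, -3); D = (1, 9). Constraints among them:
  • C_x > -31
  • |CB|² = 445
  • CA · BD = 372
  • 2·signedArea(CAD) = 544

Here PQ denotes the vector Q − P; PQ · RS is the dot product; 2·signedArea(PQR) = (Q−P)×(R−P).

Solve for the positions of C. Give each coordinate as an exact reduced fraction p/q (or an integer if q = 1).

C = (-30, -1)

1. C_x = -30  [2·signedArea(CAD) = 544 ∩ CA · BD = 372]
2. C_y = -1  [2·signedArea(CAD) = 544 ∩ CA · BD = 372]
   → C = (-30, -1)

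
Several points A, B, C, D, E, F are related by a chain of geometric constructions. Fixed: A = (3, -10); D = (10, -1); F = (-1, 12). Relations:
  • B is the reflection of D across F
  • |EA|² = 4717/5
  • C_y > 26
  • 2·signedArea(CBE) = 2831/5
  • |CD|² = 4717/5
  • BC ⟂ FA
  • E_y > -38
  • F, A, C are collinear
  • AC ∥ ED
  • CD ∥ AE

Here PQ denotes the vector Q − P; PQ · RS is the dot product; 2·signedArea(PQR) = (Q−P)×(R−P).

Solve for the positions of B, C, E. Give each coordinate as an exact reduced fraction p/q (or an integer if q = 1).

1. B_x = -12  [B is the reflection of D across F]
2. B_y = 25  [B is the reflection of D across F]
   → B = (-12, 25)
3. C_x = -91/25  [F, A, C are collinear ∩ BC ⟂ FA]
4. C_y = 663/25  [F, A, C are collinear ∩ BC ⟂ FA]
   → C = (-91/25, 663/25)
5. E_x = 416/25  [AC ∥ ED ∩ CD ∥ AE]
6. E_y = -938/25  [AC ∥ ED ∩ CD ∥ AE]
   → E = (416/25, -938/25)

B = (-12, 25)
C = (-91/25, 663/25)
E = (416/25, -938/25)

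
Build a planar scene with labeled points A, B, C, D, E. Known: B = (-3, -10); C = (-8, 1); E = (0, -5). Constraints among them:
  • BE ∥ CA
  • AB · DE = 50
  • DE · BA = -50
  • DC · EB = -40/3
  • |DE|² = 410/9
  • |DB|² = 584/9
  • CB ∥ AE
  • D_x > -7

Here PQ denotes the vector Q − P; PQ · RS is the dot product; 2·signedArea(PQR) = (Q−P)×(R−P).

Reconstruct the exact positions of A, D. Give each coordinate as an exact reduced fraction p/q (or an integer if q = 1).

A = (-5, 6)
D = (-19/3, -8/3)

1. A_x = -5  [CB ∥ AE ∩ BE ∥ CA]
2. A_y = 6  [CB ∥ AE ∩ BE ∥ CA]
   → A = (-5, 6)
3. D_x = -19/3  [DE · BA = -50 ∩ DC · EB = -40/3]
4. D_y = -8/3  [DE · BA = -50 ∩ DC · EB = -40/3]
   → D = (-19/3, -8/3)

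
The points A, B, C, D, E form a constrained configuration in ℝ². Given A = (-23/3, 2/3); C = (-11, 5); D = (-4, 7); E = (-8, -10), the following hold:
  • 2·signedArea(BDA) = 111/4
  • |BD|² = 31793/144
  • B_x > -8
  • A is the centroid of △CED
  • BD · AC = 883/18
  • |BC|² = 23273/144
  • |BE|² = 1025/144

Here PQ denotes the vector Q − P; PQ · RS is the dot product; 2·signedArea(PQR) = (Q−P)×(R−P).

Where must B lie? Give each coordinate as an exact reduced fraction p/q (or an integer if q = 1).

1. B_x = -95/12  [2·signedArea(BDA) = 111/4 ∩ BD · AC = 883/18]
2. B_y = -22/3  [2·signedArea(BDA) = 111/4 ∩ BD · AC = 883/18]
   → B = (-95/12, -22/3)

B = (-95/12, -22/3)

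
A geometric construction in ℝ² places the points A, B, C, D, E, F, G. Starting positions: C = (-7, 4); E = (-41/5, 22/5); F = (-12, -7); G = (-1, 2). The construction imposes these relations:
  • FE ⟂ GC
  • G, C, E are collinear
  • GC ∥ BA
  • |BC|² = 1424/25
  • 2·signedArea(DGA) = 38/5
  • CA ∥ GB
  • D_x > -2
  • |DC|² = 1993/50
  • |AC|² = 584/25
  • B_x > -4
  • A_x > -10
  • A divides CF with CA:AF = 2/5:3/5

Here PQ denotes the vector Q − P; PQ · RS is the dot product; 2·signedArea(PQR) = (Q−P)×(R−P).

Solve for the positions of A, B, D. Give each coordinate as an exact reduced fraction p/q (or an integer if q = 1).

1. A_x = -9  [A divides CF with CA:AF = 2/5:3/5]
2. A_y = -2/5  [A divides CF with CA:AF = 2/5:3/5]
   → A = (-9, -2/5)
3. B_x = -3  [GC ∥ BA ∩ CA ∥ GB]
4. B_y = -12/5  [GC ∥ BA ∩ CA ∥ GB]
   → B = (-3, -12/5)
5. D_x = -3/2  [line 12/5·x + -8·y + 54/5 = 0 ∩ |DC|² = 1993/50]
6. D_y = 9/10  [line 12/5·x + -8·y + 54/5 = 0 ∩ |DC|² = 1993/50]
   → D = (-3/2, 9/10)

A = (-9, -2/5)
B = (-3, -12/5)
D = (-3/2, 9/10)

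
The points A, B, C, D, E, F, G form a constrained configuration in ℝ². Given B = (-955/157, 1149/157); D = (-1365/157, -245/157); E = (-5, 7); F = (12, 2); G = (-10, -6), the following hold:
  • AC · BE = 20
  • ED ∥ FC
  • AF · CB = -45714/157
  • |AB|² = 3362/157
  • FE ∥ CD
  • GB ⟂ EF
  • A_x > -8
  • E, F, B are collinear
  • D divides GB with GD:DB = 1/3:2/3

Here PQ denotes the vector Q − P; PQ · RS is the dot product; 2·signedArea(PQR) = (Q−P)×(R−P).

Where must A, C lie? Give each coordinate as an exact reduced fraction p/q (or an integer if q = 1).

1. C_x = 1304/157  [FE ∥ CD ∩ ED ∥ FC]
2. C_y = -1030/157  [FE ∥ CD ∩ ED ∥ FC]
   → C = (1304/157, -1030/157)
3. A_x = -1160/157  [AF · CB = -45714/157 ∩ AC · BE = 20]
4. A_y = 452/157  [AF · CB = -45714/157 ∩ AC · BE = 20]
   → A = (-1160/157, 452/157)

A = (-1160/157, 452/157)
C = (1304/157, -1030/157)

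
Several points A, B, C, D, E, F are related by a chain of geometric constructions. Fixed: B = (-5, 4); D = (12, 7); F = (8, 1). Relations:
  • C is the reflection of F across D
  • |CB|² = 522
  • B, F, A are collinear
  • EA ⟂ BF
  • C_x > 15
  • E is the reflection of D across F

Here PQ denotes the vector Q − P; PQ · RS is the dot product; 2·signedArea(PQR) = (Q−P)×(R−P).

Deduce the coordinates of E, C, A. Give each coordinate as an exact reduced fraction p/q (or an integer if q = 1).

1. E_x = 4  [E is the reflection of D across F]
2. E_y = -5  [E is the reflection of D across F]
   → E = (4, -5)
3. C_x = 16  [C is the reflection of F across D]
4. C_y = 13  [C is the reflection of F across D]
   → C = (16, 13)
5. A_x = 491/89  [B, F, A are collinear ∩ EA ⟂ BF]
6. A_y = 140/89  [B, F, A are collinear ∩ EA ⟂ BF]
   → A = (491/89, 140/89)

A = (491/89, 140/89)
C = (16, 13)
E = (4, -5)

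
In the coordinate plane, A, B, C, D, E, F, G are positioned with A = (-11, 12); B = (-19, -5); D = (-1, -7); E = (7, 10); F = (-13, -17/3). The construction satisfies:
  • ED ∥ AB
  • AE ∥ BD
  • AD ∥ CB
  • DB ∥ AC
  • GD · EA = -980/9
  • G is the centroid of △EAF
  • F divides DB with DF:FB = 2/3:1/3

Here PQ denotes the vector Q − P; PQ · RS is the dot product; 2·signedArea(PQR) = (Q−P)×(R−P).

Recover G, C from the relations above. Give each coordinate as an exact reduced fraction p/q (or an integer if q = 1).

1. G_x = -17/3  [G is the centroid of △EAF]
2. G_y = 49/9  [G is the centroid of △EAF]
   → G = (-17/3, 49/9)
3. C_x = -29  [AD ∥ CB ∩ DB ∥ AC]
4. C_y = 14  [AD ∥ CB ∩ DB ∥ AC]
   → C = (-29, 14)

C = (-29, 14)
G = (-17/3, 49/9)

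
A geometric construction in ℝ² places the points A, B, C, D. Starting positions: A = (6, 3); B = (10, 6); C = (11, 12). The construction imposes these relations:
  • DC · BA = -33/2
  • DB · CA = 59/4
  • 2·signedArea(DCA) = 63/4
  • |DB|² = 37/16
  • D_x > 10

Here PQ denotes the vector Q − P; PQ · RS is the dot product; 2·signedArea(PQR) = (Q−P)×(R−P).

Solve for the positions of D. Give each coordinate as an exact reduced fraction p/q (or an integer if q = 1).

1. D_x = 41/4  [DC · BA = -33/2 ∩ 2·signedArea(DCA) = 63/4]
2. D_y = 15/2  [DC · BA = -33/2 ∩ 2·signedArea(DCA) = 63/4]
   → D = (41/4, 15/2)

D = (41/4, 15/2)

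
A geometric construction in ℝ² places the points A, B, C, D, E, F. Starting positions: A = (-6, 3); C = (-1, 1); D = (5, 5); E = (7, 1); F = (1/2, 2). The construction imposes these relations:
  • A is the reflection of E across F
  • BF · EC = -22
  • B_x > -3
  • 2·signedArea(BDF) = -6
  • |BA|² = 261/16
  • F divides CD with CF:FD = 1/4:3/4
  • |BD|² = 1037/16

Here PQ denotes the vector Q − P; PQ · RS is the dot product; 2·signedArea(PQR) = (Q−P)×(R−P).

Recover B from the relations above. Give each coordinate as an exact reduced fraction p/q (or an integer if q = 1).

1. B_x = -9/4  [2·signedArea(BDF) = -6 ∩ BF · EC = -22]
2. B_y = 3/2  [2·signedArea(BDF) = -6 ∩ BF · EC = -22]
   → B = (-9/4, 3/2)

B = (-9/4, 3/2)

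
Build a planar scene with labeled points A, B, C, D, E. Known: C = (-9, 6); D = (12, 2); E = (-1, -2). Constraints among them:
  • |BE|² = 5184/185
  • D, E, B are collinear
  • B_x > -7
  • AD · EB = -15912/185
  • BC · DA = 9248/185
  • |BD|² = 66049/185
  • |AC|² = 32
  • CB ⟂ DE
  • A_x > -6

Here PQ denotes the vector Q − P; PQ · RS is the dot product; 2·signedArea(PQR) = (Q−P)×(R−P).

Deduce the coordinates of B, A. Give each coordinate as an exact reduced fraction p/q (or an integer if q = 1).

1. B_x = -1121/185  [D, E, B are collinear ∩ CB ⟂ DE]
2. B_y = -658/185  [D, E, B are collinear ∩ CB ⟂ DE]
   → B = (-1121/185, -658/185)
3. A_x = -5  [AD · EB = -15912/185 ∩ BC · DA = 9248/185]
4. A_y = 2  [AD · EB = -15912/185 ∩ BC · DA = 9248/185]
   → A = (-5, 2)

A = (-5, 2)
B = (-1121/185, -658/185)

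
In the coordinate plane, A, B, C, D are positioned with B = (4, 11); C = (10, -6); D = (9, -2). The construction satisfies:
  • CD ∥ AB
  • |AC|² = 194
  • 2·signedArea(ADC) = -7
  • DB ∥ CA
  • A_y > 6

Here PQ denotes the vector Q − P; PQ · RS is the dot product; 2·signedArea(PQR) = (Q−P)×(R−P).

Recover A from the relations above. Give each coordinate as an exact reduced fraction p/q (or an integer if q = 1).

A = (5, 7)

1. A_x = 5  [CD ∥ AB ∩ DB ∥ CA]
2. A_y = 7  [CD ∥ AB ∩ DB ∥ CA]
   → A = (5, 7)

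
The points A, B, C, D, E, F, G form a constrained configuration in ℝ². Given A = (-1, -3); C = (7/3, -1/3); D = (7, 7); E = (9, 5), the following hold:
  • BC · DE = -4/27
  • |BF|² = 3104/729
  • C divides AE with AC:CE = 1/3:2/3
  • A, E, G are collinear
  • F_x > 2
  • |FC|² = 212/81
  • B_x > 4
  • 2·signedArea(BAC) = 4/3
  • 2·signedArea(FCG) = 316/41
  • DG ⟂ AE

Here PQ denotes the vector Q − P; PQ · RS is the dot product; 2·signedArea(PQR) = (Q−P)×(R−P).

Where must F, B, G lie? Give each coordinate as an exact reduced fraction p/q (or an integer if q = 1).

B = (127/27, 53/27)
F = (25/9, 11/9)
G = (359/41, 197/41)

1. B_x = 127/27  [BC · DE = -4/27 ∩ 2·signedArea(BAC) = 4/3]
2. B_y = 53/27  [BC · DE = -4/27 ∩ 2·signedArea(BAC) = 4/3]
   → B = (127/27, 53/27)
3. G_x = 359/41  [A, E, G are collinear ∩ DG ⟂ AE]
4. G_y = 197/41  [A, E, G are collinear ∩ DG ⟂ AE]
   → G = (359/41, 197/41)
5. F_x = 25/9  [line -632/123·x + 790/123·y + 790/123 = 0 ∩ |FC|² = 212/81]
6. F_y = 11/9  [line -632/123·x + 790/123·y + 790/123 = 0 ∩ |FC|² = 212/81]
   → F = (25/9, 11/9)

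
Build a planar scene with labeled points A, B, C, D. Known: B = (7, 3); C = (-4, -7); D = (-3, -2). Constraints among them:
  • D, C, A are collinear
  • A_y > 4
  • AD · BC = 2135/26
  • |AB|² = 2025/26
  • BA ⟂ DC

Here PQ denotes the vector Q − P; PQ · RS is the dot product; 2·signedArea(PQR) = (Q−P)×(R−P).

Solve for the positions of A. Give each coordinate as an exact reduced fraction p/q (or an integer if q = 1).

A = (-43/26, 123/26)

1. A_x = -43/26  [D, C, A are collinear ∩ BA ⟂ DC]
2. A_y = 123/26  [D, C, A are collinear ∩ BA ⟂ DC]
   → A = (-43/26, 123/26)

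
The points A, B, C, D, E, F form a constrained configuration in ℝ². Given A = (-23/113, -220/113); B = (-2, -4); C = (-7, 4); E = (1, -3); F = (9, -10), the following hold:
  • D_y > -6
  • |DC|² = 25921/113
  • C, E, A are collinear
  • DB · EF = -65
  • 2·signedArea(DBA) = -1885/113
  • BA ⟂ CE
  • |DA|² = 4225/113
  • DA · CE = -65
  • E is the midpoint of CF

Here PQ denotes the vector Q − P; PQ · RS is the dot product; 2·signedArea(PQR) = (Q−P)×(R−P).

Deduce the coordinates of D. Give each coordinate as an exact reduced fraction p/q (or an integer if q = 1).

D = (497/113, -675/113)

1. D_x = 497/113  [line -8·x + 7·y + 77 = 0 ∩ |DA|² = 4225/113]
2. D_y = -675/113  [line -8·x + 7·y + 77 = 0 ∩ |DA|² = 4225/113]
   → D = (497/113, -675/113)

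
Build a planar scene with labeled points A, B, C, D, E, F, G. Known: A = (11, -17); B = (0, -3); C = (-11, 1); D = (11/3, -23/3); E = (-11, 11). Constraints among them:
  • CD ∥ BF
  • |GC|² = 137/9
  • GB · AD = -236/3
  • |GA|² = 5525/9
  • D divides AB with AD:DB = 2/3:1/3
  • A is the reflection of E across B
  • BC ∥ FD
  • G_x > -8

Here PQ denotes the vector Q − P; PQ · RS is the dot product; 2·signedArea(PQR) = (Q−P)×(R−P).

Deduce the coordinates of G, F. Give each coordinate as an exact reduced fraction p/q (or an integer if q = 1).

F = (44/3, -35/3)
G = (-22/3, -1/3)

1. G_x = -22/3  [line 22/3·x + -28/3·y + 152/3 = 0 ∩ |GC|² = 137/9]
2. G_y = -1/3  [line 22/3·x + -28/3·y + 152/3 = 0 ∩ |GC|² = 137/9]
   → G = (-22/3, -1/3)
3. F_x = 44/3  [BC ∥ FD ∩ CD ∥ BF]
4. F_y = -35/3  [BC ∥ FD ∩ CD ∥ BF]
   → F = (44/3, -35/3)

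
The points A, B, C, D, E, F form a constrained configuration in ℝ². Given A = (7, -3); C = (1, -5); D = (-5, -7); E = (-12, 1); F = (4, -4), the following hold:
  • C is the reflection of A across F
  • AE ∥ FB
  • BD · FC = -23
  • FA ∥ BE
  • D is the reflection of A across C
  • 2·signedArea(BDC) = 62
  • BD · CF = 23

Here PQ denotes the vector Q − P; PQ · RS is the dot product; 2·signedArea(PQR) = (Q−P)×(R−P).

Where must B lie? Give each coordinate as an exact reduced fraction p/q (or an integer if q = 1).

1. B_x = -15  [FA ∥ BE ∩ AE ∥ FB]
2. B_y = 0  [FA ∥ BE ∩ AE ∥ FB]
   → B = (-15, 0)

B = (-15, 0)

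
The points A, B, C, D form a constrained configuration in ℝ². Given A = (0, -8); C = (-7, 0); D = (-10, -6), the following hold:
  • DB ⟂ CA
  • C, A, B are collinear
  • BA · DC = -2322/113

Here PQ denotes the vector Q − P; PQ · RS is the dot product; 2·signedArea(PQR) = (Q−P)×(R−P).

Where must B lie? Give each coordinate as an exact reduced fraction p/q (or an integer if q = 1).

1. B_x = -602/113  [C, A, B are collinear ∩ DB ⟂ CA]
2. B_y = -216/113  [C, A, B are collinear ∩ DB ⟂ CA]
   → B = (-602/113, -216/113)

B = (-602/113, -216/113)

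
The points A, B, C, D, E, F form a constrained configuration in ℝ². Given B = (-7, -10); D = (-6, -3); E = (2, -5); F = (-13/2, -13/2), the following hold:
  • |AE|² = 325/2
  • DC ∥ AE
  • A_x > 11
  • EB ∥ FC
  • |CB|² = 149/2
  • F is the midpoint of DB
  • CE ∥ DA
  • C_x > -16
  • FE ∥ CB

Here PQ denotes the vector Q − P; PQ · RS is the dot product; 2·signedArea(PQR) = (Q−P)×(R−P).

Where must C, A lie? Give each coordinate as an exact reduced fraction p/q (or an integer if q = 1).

1. C_x = -31/2  [FE ∥ CB ∩ EB ∥ FC]
2. C_y = -23/2  [FE ∥ CB ∩ EB ∥ FC]
   → C = (-31/2, -23/2)
3. A_x = 23/2  [DC ∥ AE ∩ CE ∥ DA]
4. A_y = 7/2  [DC ∥ AE ∩ CE ∥ DA]
   → A = (23/2, 7/2)

A = (23/2, 7/2)
C = (-31/2, -23/2)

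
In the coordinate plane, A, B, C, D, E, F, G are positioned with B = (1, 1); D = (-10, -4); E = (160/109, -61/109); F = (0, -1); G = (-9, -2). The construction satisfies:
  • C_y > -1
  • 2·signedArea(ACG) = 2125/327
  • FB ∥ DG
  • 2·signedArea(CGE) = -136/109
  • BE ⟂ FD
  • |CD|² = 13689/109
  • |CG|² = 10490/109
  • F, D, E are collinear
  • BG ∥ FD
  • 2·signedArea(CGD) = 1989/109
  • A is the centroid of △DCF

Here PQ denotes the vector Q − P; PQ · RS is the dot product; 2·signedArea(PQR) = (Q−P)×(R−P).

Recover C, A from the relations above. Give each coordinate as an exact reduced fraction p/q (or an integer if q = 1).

A = (-1010/327, -210/109)
C = (80/109, -85/109)

1. C_x = 80/109  [2·signedArea(CGE) = -136/109 ∩ 2·signedArea(CGD) = 1989/109]
2. C_y = -85/109  [2·signedArea(CGE) = -136/109 ∩ 2·signedArea(CGD) = 1989/109]
   → C = (80/109, -85/109)
3. A_x = -1010/327  [A is the centroid of △DCF]
4. A_y = -210/109  [A is the centroid of △DCF]
   → A = (-1010/327, -210/109)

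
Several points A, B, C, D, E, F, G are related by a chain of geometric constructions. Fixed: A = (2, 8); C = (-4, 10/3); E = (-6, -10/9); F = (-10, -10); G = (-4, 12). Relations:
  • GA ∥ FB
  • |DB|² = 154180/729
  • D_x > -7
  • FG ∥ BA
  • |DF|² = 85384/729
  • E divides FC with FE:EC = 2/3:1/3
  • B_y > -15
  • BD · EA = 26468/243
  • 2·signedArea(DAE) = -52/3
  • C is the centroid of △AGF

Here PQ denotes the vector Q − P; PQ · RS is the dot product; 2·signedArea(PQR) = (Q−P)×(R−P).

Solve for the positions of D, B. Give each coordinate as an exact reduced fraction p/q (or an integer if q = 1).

1. D_x = -20/3  [line 82/9·x + -8·y + 568/9 = 0 ∩ |DF|² = 85384/729]
2. D_y = 8/27  [line 82/9·x + -8·y + 568/9 = 0 ∩ |DF|² = 85384/729]
   → D = (-20/3, 8/27)
3. B_x = -4  [FG ∥ BA ∩ GA ∥ FB]
4. B_y = -14  [FG ∥ BA ∩ GA ∥ FB]
   → B = (-4, -14)

B = (-4, -14)
D = (-20/3, 8/27)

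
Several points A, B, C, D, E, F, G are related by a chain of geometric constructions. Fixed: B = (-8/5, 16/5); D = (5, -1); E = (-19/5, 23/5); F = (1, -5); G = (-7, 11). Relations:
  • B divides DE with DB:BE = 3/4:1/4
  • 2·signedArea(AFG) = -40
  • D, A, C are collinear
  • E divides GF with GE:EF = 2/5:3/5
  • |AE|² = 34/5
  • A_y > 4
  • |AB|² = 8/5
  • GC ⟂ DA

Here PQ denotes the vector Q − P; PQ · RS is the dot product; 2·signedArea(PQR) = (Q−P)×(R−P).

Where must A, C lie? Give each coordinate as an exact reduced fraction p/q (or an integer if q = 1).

1. A_x = -6/5  [line -16·x + -8·y + 16 = 0 ∩ |AB|² = 8/5]
2. A_y = 22/5  [line -16·x + -8·y + 16 = 0 ∩ |AB|² = 8/5]
   → A = (-6/5, 22/5)
3. C_x = -6563/845  [D, A, C are collinear ∩ GC ⟂ DA]
4. C_y = 8551/845  [D, A, C are collinear ∩ GC ⟂ DA]
   → C = (-6563/845, 8551/845)

A = (-6/5, 22/5)
C = (-6563/845, 8551/845)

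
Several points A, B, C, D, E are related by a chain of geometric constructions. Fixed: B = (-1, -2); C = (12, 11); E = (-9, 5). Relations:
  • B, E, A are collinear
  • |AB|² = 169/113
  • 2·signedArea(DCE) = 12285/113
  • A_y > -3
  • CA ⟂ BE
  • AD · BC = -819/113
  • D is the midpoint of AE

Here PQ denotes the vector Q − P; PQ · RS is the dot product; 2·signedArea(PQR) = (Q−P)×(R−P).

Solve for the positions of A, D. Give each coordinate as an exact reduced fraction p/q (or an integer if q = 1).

A = (-9/113, -317/113)
D = (-513/113, 124/113)

1. A_x = -9/113  [B, E, A are collinear ∩ CA ⟂ BE]
2. A_y = -317/113  [B, E, A are collinear ∩ CA ⟂ BE]
   → A = (-9/113, -317/113)
3. D_x = -513/113  [D is the midpoint of AE]
4. D_y = 124/113  [D is the midpoint of AE]
   → D = (-513/113, 124/113)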